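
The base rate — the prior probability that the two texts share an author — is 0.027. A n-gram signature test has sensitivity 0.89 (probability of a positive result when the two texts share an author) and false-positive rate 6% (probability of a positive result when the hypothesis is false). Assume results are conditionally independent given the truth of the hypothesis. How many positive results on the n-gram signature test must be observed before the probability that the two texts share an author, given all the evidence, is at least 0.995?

4

Prior odds = 0.027/0.973 = 27/973.
Likelihood ratio of a positive result = 0.89/0.06 = 89/6.
Target posterior odds = 0.995/0.005 = 199.
Require (89/6)ⁿ ≥ 199 ÷ (27/973) = 193627/27.
(89/6)³ = 704969/216 falls short of 193627/27 but (89/6)⁴ = 62742241/1296 reaches it, so n = 4.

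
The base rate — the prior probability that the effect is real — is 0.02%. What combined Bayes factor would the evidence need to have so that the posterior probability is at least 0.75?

Prior odds = 0.0002/0.9998 = 1/4999.
Target odds = 0.75/0.25 = 3.
Required Bayes factor = 3 ÷ (1/4999) = 14997.

14997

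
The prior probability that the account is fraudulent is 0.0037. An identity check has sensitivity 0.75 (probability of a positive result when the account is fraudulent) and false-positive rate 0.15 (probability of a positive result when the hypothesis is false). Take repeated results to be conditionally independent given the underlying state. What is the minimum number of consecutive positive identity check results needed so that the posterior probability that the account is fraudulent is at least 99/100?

7

Prior odds: 0.0037 ÷ 0.9963 = 37/9963.
Likelihood ratio of a positive result = 0.75/0.15 = 5.
Target odds: 0.99 ÷ 0.01 = 99.
Need (37/9963) × 5ⁿ ≥ 99, i.e. 5ⁿ ≥ 986337/37.
5⁶ = 15625 falls short of 986337/37 but 5⁷ = 78125 reaches it, so n = 7.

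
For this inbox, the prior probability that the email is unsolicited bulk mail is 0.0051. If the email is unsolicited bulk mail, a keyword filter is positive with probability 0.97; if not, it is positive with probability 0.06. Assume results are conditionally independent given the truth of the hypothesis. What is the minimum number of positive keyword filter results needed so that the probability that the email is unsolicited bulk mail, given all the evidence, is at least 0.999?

Prior odds = 0.0051/0.9949 = 51/9949.
Likelihood ratio of a positive = 0.97/0.06 = 97/6.
Target posterior odds = 0.999/0.001 = 999.
Need (51/9949) × (97/6)ⁿ ≥ 999, i.e. (97/6)ⁿ ≥ 3313017/17.
(97/6)⁴ = 88529281/1296 falls short of 3313017/17 but (97/6)⁵ ≈1.10434e+06 reaches it, so n = 5.

5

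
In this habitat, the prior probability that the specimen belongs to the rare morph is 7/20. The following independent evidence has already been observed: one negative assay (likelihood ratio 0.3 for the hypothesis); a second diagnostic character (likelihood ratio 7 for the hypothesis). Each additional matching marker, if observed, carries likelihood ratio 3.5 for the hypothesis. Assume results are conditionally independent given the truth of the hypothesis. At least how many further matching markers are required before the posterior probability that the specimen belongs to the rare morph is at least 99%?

4

Prior odds = 0.35/0.65 = 7/13.
Combined Bayes factor of the evidence already in hand = 0.3 × 7 = 2.1.
Odds after that evidence = (7/13) × 2.1 = 147/130.
Target odds = 0.99/0.01 = 99.
Need 3.5ⁿ ≥ 99 ÷ (147/130) = 4290/49.
3.5³ = 42.875 falls short of 4290/49 but 3.5⁴ = 150.0625 reaches it, so n = 4.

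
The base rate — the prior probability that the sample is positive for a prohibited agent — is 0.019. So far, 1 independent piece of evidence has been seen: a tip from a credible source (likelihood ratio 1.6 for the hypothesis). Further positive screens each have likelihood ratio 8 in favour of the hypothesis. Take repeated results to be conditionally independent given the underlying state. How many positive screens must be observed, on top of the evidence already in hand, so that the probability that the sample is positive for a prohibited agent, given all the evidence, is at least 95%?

Prior odds = 0.019/0.981 = 19/981.
Bayes factor of the evidence already in hand = 1.6.
Odds after that evidence = (19/981) × 1.6 = 152/4905.
Target odds = 0.95/0.05 = 19.
Need 8ⁿ ≥ 19 ÷ (152/4905) = 613.125.
8³ = 512 falls short of 613.125 but 8⁴ = 4096 reaches it, so n = 4.

4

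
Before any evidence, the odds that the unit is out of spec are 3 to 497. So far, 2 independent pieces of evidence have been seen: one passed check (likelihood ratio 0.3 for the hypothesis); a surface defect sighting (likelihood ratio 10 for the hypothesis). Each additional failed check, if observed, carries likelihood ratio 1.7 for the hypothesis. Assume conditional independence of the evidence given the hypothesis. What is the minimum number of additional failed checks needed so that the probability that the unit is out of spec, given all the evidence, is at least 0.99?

Prior odds = 3/497.
Combined Bayes factor of the evidence already in hand = 0.3 × 10 = 3.
Odds after that evidence = (3/497) × 3 = 9/497.
Target odds = 0.99/0.01 = 99.
Need 1.7ⁿ ≥ 99 ÷ (9/497) = 5467.
1.7¹⁶ ≈4866.12 falls short of 5467 but 1.7¹⁷ ≈8272.4 reaches it, so n = 17.

17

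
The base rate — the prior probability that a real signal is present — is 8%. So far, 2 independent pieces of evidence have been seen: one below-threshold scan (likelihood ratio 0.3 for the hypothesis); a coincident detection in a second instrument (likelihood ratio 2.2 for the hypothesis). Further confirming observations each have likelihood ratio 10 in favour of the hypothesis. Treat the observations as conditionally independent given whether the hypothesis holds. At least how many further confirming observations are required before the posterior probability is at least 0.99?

4

Prior odds = 0.08/0.92 = 2/23.
Combined Bayes factor of the evidence already in hand = 0.3 × 2.2 = 0.66.
Odds after that evidence = (2/23) × 0.66 = 33/575.
Target odds = 0.99/0.01 = 99.
Need 10ⁿ ≥ 99 ÷ (33/575) = 1725.
10³ = 1000 falls short of 1725 but 10⁴ = 10000 reaches it, so n = 4.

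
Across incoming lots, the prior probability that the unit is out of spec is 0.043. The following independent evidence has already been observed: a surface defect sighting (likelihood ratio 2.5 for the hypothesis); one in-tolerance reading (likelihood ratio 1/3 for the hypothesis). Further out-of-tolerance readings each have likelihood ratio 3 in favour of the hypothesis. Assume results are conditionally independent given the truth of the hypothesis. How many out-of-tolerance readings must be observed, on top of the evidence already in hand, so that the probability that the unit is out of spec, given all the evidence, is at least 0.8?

Prior odds = 0.043/0.957 = 43/957.
Combined Bayes factor of the evidence already in hand = 2.5 × (1/3) = 5/6.
Odds after that evidence = (43/957) × 5/6 = 215/5742.
Target odds = 0.8/0.2 = 4.
Need 3ⁿ ≥ 4 ÷ (215/5742) = 22968/215.
3⁴ = 81 falls short of 22968/215 but 3⁵ = 243 reaches it, so n = 5.

5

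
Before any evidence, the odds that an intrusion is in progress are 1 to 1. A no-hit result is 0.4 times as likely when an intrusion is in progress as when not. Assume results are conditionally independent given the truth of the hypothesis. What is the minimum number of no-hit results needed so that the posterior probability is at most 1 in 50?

Prior odds = 1.
Likelihood ratio per no-hit result = 0.4.
Target odds: 0.02 ÷ 0.98 = 1/49.
Require 0.4ⁿ ≤ 1/49 ÷ 1 = 1/49.
0.4⁴ = 0.0256 is still above 1/49 but 0.4⁵ = 0.01024 is at or below it, so n = 5.

5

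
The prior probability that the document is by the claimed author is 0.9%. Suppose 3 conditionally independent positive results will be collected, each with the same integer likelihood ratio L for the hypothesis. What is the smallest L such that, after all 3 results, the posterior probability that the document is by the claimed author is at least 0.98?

18

Prior odds = 0.009/0.991 = 9/991.
Target odds = 0.98/0.02 = 49.
Need L³ ≥ 49 ÷ (9/991) = 48559/9.
17³ = 4913 < 48559/9 ≤ 5832 = 18³, so L = 18.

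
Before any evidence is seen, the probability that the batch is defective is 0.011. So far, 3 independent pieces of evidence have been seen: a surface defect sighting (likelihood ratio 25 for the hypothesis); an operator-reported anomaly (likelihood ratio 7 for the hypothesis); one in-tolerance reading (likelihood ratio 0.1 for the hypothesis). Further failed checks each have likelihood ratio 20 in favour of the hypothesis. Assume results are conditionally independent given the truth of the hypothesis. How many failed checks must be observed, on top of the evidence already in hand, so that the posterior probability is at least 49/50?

Prior odds = 0.011/0.989 = 11/989.
Combined Bayes factor of the evidence already in hand = 25 × 7 × 0.1 = 17.5.
Odds after that evidence = (11/989) × 17.5 = 385/1978.
Target odds = 0.98/0.02 = 49.
Need 20ⁿ ≥ 49 ÷ (385/1978) = 13846/55.
20¹ = 20 falls short of 13846/55 but 20² = 400 reaches it, so n = 2.

2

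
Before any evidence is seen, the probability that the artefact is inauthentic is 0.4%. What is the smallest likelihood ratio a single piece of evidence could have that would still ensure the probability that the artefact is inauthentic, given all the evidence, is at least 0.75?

747

Prior odds = 0.004/0.996 = 1/249.
Target odds = 0.75/0.25 = 3.
Required Bayes factor = 3 ÷ (1/249) = 747.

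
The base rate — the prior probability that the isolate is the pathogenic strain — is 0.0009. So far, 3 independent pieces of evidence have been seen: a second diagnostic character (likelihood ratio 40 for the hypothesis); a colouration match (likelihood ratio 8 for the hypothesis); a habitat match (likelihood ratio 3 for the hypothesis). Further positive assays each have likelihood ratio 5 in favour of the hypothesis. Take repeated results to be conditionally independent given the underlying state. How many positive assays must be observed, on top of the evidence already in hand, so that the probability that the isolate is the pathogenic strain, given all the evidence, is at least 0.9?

2

Prior odds = 0.0009/0.9991 = 9/9991.
Combined Bayes factor of the evidence already in hand = 40 × 8 × 3 = 960.
Odds after that evidence = (9/9991) × 960 = 8640/9991.
Target odds = 0.9/0.1 = 9.
Need 5ⁿ ≥ 9 ÷ (8640/9991) = 9991/960.
5¹ = 5 falls short of 9991/960 but 5² = 25 reaches it, so n = 2.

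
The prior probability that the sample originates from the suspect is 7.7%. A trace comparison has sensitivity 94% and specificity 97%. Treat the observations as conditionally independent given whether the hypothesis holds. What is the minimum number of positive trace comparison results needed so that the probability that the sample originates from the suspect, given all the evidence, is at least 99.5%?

3

Prior odds: 0.077 ÷ 0.923 = 77/923.
False-positive rate = 1 − 0.97 = 0.03; likelihood ratio of a positive = 0.94/0.03 = 94/3.
Target posterior odds = 0.995/0.005 = 199.
Require (94/3)ⁿ ≥ 199 ÷ (77/923) = 183677/77.
(94/3)² = 8836/9 falls short of 183677/77 but (94/3)³ = 830584/27 reaches it, so n = 3.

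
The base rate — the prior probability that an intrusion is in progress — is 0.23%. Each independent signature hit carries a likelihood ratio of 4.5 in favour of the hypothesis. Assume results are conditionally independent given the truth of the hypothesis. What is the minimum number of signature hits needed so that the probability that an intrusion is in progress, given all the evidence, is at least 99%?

Prior odds: 0.0023 ÷ 0.9977 = 23/9977.
Likelihood ratio per signature hit = 4.5.
Target odds: 0.99 ÷ 0.01 = 99.
Need (23/9977) × 4.5ⁿ ≥ 99, i.e. 4.5ⁿ ≥ 987723/23.
4.5⁷ = 4782969/128 falls short of 987723/23 but 4.5⁸ = 43046721/256 reaches it, so n = 8.

8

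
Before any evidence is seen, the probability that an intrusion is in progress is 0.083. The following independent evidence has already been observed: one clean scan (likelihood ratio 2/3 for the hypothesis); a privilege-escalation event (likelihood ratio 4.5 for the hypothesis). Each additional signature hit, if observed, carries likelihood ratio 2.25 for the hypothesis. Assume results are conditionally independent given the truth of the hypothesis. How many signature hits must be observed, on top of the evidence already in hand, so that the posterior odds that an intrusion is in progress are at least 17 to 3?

Prior odds = 0.083/0.917 = 83/917.
Combined Bayes factor of the evidence already in hand = (2/3) × 4.5 = 3.
Odds after that evidence = (83/917) × 3 = 249/917.
Target odds = 17/3.
Need 2.25ⁿ ≥ 17/3 ÷ (249/917) = 15589/747.
2.25³ = 11.390625 falls short of 15589/747 but 2.25⁴ = 25.62890625 reaches it, so n = 4.

4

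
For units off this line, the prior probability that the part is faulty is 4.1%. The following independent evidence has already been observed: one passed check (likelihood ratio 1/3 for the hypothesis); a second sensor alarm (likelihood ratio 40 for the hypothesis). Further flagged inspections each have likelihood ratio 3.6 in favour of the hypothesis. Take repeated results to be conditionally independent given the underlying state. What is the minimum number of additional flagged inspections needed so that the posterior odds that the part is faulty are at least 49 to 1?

4

Prior odds = 0.041/0.959 = 41/959.
Combined Bayes factor of the evidence already in hand = (1/3) × 40 = 40/3.
Odds after that evidence = (41/959) × 40/3 = 1640/2877.
Target odds = 49.
Need 3.6ⁿ ≥ 49 ÷ (1640/2877) = 140973/1640.
3.6³ = 46.656 falls short of 140973/1640 but 3.6⁴ = 167.9616 reaches it, so n = 4.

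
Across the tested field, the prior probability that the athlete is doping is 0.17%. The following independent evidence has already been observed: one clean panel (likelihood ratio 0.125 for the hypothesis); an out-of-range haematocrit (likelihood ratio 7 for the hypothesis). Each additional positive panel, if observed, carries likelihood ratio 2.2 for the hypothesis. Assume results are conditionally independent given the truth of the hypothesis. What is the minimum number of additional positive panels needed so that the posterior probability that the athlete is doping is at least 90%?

12

Prior odds = 0.0017/0.9983 = 17/9983.
Combined Bayes factor of the evidence already in hand = 0.125 × 7 = 0.875.
Odds after that evidence = (17/9983) × 0.875 = 119/79864.
Target odds = 0.9/0.1 = 9.
Need 2.2ⁿ ≥ 9 ÷ (119/79864) = 718776/119.
2.2¹¹ ≈5843.18 falls short of 718776/119 but 2.2¹² ≈12855 reaches it, so n = 12.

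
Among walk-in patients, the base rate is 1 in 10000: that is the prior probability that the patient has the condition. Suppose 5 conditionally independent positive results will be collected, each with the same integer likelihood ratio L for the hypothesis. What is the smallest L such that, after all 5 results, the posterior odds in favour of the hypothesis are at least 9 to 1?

10

Prior odds = 0.0001/0.9999 = 1/9999.
Target odds = 9.
Need L⁵ ≥ 9 ÷ (1/9999) = 89991.
9⁵ = 59049 < 89991 ≤ 100000 = 10⁵, so L = 10.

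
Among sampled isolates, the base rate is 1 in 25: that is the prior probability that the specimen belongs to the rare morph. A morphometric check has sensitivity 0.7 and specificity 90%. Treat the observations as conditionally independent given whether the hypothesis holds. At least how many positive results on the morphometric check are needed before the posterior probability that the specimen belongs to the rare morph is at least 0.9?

Prior odds = 0.04/0.96 = 1/24.
False-positive rate = 1 − 0.9 = 0.1; likelihood ratio of a positive = 0.7/0.1 = 7.
Target odds: 0.9 ÷ 0.1 = 9.
Require 7ⁿ ≥ 9 ÷ (1/24) = 216.
7² = 49 falls short of 216 but 7³ = 343 reaches it, so n = 3.

3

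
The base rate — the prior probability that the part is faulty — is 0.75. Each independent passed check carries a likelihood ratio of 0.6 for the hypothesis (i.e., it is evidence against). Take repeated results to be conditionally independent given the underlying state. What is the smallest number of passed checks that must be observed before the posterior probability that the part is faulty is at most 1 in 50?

10

Prior odds = 0.75/0.25 = 3.
Likelihood ratio per passed check = 0.6.
Target odds: 0.02 ÷ 0.98 = 1/49.
Require 0.6ⁿ ≤ 1/49 ÷ 3 = 1/147.
0.6⁹ = 19683/1953125 is still above 1/147 but 0.6¹⁰ = 59049/9765625 is at or below it, so n = 10.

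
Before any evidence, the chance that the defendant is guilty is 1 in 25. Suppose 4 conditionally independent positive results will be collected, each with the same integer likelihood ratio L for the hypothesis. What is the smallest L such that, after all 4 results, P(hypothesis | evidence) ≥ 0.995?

Prior odds = 0.04/0.96 = 1/24.
Target odds = 0.995/0.005 = 199.
Need L⁴ ≥ 199 ÷ (1/24) = 4776.
8⁴ = 4096 < 4776 ≤ 6561 = 9⁴, so L = 9.

9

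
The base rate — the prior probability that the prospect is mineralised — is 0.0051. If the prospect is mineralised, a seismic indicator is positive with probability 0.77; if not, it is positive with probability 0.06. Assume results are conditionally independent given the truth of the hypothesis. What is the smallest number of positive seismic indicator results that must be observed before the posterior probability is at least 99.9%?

5

Prior odds: 0.0051 ÷ 0.9949 = 51/9949.
Likelihood ratio of a positive = 0.77/0.06 = 77/6.
Target odds: 0.999 ÷ 0.001 = 999.
Need (51/9949) × (77/6)ⁿ ≥ 999, i.e. (77/6)ⁿ ≥ 3313017/17.
(77/6)⁴ = 35153041/1296 falls short of 3313017/17 but (77/6)⁵ ≈348095 reaches it, so n = 5.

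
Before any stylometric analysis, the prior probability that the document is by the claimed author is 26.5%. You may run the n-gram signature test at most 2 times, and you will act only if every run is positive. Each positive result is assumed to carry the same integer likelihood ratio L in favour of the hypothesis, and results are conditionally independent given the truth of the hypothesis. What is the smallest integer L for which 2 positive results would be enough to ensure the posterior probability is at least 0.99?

17

Prior odds = 0.265/0.735 = 53/147.
Target odds = 0.99/0.01 = 99.
Need L² ≥ 99 ÷ (53/147) = 14553/53.
16² = 256 < 14553/53 ≤ 289 = 17², so L = 17.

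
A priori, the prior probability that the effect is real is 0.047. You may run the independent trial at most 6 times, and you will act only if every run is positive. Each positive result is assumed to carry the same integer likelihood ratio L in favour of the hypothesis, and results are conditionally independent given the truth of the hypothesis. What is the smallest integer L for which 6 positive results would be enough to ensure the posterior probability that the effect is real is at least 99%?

4

Prior odds = 0.047/0.953 = 47/953.
Target odds = 0.99/0.01 = 99.
Need L⁶ ≥ 99 ÷ (47/953) = 94347/47.
3⁶ = 729 < 94347/47 ≤ 4096 = 4⁶, so L = 4.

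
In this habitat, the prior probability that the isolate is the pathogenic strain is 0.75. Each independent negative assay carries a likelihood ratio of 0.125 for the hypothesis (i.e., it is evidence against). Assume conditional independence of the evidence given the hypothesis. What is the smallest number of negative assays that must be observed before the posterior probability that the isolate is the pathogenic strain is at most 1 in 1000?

4

Prior odds: 0.75 ÷ 0.25 = 3.
Likelihood ratio per negative assay = 0.125.
Target posterior odds = 0.001/0.999 = 1/999.
Require 0.125ⁿ ≤ 1/999 ÷ 3 = 1/2997.
0.125³ = 0.001953125 is still above 1/2997 but 0.125⁴ = 1/4096 is at or below it, so n = 4.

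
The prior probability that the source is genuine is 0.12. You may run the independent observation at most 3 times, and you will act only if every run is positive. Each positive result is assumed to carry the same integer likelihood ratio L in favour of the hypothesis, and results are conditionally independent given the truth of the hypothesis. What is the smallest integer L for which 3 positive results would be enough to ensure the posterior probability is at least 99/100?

9

Prior odds = 0.12/0.88 = 3/22.
Target odds = 0.99/0.01 = 99.
Need L³ ≥ 99 ÷ (3/22) = 726.
8³ = 512 < 726 ≤ 729 = 9³, so L = 9.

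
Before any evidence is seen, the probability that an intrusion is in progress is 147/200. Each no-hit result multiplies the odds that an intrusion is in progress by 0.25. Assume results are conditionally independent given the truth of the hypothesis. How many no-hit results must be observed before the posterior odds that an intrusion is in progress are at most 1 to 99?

5

Prior odds = 0.735/0.265 = 147/53.
Likelihood ratio per no-hit result = 0.25.
Target odds = 1/99.
Require 0.25ⁿ ≤ 1/99 ÷ (147/53) = 53/14553.
0.25⁴ = 0.00390625 is still above 53/14553 but 0.25⁵ = 1/1024 is at or below it, so n = 5.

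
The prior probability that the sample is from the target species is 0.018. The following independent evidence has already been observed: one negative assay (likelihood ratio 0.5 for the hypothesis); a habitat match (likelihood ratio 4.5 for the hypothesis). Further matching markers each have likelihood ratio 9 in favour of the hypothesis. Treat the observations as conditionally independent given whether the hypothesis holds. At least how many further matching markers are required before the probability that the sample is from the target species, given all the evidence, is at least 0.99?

Prior odds = 0.018/0.982 = 9/491.
Combined Bayes factor of the evidence already in hand = 0.5 × 4.5 = 2.25.
Odds after that evidence = (9/491) × 2.25 = 81/1964.
Target odds = 0.99/0.01 = 99.
Need 9ⁿ ≥ 99 ÷ (81/1964) = 21604/9.
9³ = 729 falls short of 21604/9 but 9⁴ = 6561 reaches it, so n = 4.

4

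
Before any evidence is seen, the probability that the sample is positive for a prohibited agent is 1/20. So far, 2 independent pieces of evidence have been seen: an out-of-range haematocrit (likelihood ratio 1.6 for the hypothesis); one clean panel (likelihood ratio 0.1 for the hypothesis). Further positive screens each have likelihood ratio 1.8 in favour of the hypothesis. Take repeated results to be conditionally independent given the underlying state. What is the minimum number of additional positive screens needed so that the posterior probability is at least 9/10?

Prior odds = 0.05/0.95 = 1/19.
Combined Bayes factor of the evidence already in hand = 1.6 × 0.1 = 0.16.
Odds after that evidence = (1/19) × 0.16 = 4/475.
Target odds = 0.9/0.1 = 9.
Need 1.8ⁿ ≥ 9 ÷ (4/475) = 1068.75.
1.8¹¹ ≈642.684 falls short of 1068.75 but 1.8¹² ≈1156.83 reaches it, so n = 12.

12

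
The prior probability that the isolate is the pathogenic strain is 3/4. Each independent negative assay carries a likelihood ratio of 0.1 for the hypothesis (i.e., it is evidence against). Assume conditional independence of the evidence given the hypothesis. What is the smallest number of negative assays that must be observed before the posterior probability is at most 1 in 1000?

4

Prior odds = 0.75/0.25 = 3.
Likelihood ratio per negative assay = 0.1.
Target odds: 0.001 ÷ 0.999 = 1/999.
Need 3 × 0.1ⁿ ≤ 1/999, i.e. 0.1ⁿ ≤ 1/2997.
0.1³ = 0.001 is still above 1/2997 but 0.1⁴ = 0.0001 is at or below it, so n = 4.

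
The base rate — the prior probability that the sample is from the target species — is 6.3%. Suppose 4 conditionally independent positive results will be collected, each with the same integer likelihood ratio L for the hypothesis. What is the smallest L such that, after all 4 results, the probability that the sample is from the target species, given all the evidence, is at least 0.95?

5

Prior odds = 0.063/0.937 = 63/937.
Target odds = 0.95/0.05 = 19.
Need L⁴ ≥ 19 ÷ (63/937) = 17803/63.
4⁴ = 256 < 17803/63 ≤ 625 = 5⁴, so L = 5.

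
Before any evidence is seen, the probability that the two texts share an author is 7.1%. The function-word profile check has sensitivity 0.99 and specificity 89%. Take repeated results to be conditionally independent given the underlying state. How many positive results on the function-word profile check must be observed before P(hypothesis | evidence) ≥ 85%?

Prior odds = 0.071/0.929 = 71/929.
False-positive rate = 1 − 0.89 = 0.11; likelihood ratio of a positive = 0.99/0.11 = 9.
Target odds: 0.85 ÷ 0.15 = 17/3.
Require 9ⁿ ≥ 17/3 ÷ (71/929) = 15793/213.
9¹ = 9 falls short of 15793/213 but 9² = 81 reaches it, so n = 2.

2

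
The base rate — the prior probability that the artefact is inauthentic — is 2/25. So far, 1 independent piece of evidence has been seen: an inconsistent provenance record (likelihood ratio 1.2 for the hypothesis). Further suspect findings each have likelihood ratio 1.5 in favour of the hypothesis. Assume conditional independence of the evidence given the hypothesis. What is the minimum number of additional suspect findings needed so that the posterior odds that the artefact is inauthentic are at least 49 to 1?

16

Prior odds = 0.08/0.92 = 2/23.
Bayes factor of the evidence already in hand = 1.2.
Odds after that evidence = (2/23) × 1.2 = 12/115.
Target odds = 49.
Need 1.5ⁿ ≥ 49 ÷ (12/115) = 5635/12.
1.5¹⁵ = 14348907/32768 falls short of 5635/12 but 1.5¹⁶ = 43046721/65536 reaches it, so n = 16.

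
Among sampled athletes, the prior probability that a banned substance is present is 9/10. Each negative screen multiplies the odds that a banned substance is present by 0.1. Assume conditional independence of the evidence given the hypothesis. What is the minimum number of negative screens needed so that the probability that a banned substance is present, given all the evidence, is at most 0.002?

4

Prior odds = 0.9/0.1 = 9.
Likelihood ratio per negative screen = 0.1.
Target posterior odds = 0.002/0.998 = 1/499.
Need 9 × 0.1ⁿ ≤ 1/499, i.e. 0.1ⁿ ≤ 1/4491.
0.1³ = 0.001 is still above 1/4491 but 0.1⁴ = 0.0001 is at or below it, so n = 4.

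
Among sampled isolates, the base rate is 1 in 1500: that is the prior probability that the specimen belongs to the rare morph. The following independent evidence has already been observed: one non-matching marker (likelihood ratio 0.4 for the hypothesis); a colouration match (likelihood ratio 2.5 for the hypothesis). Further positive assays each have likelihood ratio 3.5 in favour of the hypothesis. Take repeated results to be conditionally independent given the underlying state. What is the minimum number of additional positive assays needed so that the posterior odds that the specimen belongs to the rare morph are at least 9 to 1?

Prior odds = (1/1500)/(1499/1500) = 1/1499.
Combined Bayes factor of the evidence already in hand = 0.4 × 2.5 = 1.
Odds after that evidence = (1/1499) × 1 = 1/1499.
Target odds = 9.
Need 3.5ⁿ ≥ 9 ÷ (1/1499) = 13491.
3.5⁷ = 823543/128 falls short of 13491 but 3.5⁸ = 5764801/256 reaches it, so n = 8.

8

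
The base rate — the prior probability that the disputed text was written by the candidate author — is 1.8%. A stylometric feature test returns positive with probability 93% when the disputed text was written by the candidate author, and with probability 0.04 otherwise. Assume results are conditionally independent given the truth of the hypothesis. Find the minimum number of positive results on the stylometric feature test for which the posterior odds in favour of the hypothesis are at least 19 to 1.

Prior odds: 0.018 ÷ 0.982 = 9/491.
Likelihood ratio of a positive result = 0.93/0.04 = 23.25.
Target odds = 19.
Need (9/491) × 23.25ⁿ ≥ 19, i.e. 23.25ⁿ ≥ 9329/9.
23.25² = 540.5625 falls short of 9329/9 but 23.25³ = 804357/64 reaches it, so n = 3.

3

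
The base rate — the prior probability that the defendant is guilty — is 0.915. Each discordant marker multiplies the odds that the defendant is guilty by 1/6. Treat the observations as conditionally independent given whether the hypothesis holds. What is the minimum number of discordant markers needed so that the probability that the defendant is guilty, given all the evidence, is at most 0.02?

4

Prior odds = 0.915/0.085 = 183/17.
Likelihood ratio per discordant marker = 1/6.
Target odds: 0.02 ÷ 0.98 = 1/49.
Require (1/6)ⁿ ≤ 1/49 ÷ (183/17) = 17/8967.
(1/6)³ = 1/216 is still above 17/8967 but (1/6)⁴ = 1/1296 is at or below it, so n = 4.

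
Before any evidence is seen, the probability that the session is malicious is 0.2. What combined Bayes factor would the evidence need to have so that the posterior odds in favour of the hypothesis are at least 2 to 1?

8

Prior odds = 0.2/0.8 = 0.25.
Target odds = 2.
Required Bayes factor = 2 ÷ 0.25 = 8.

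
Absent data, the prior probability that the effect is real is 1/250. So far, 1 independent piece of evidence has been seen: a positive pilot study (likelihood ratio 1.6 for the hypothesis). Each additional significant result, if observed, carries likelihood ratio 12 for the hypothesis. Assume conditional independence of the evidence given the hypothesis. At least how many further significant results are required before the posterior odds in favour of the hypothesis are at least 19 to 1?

Prior odds = 0.004/0.996 = 1/249.
Bayes factor of the evidence already in hand = 1.6.
Odds after that evidence = (1/249) × 1.6 = 8/1245.
Target odds = 19.
Need 12ⁿ ≥ 19 ÷ (8/1245) = 2956.875.
12³ = 1728 falls short of 2956.875 but 12⁴ = 20736 reaches it, so n = 4.

4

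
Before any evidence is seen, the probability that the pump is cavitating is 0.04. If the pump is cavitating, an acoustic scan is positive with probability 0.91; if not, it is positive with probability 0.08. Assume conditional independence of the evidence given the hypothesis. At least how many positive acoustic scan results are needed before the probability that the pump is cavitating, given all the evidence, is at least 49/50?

Prior odds: 0.04 ÷ 0.96 = 1/24.
Likelihood ratio of a positive = 0.91/0.08 = 11.375.
Target odds: 0.98 ÷ 0.02 = 49.
Require 11.375ⁿ ≥ 49 ÷ (1/24) = 1176.
11.375² = 129.390625 falls short of 1176 but 11.375³ = 753571/512 reaches it, so n = 3.

3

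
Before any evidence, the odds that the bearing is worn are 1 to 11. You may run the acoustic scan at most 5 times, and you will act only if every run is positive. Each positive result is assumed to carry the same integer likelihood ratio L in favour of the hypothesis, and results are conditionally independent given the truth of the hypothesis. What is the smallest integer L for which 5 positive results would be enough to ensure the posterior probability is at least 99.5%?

Prior odds = 1/11.
Target odds = 0.995/0.005 = 199.
Need L⁵ ≥ 199 ÷ (1/11) = 2189.
4⁵ = 1024 < 2189 ≤ 3125 = 5⁵, so L = 5.

5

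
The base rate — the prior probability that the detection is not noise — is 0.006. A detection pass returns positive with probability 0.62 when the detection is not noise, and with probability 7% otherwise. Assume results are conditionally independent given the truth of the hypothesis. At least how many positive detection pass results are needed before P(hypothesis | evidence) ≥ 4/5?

3

Prior odds: 0.006 ÷ 0.994 = 3/497.
Likelihood ratio of a positive result = 0.62/0.07 = 62/7.
Target posterior odds = 0.8/0.2 = 4.
Require (62/7)ⁿ ≥ 4 ÷ (3/497) = 1988/3.
(62/7)² = 3844/49 falls short of 1988/3 but (62/7)³ = 238328/343 reaches it, so n = 3.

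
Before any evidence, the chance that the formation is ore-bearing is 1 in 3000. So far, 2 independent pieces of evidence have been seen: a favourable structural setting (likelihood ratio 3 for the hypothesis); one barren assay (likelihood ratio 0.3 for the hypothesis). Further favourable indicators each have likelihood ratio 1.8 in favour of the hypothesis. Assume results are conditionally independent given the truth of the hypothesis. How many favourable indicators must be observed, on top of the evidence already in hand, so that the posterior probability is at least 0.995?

Prior odds = (1/3000)/(2999/3000) = 1/2999.
Combined Bayes factor of the evidence already in hand = 3 × 0.3 = 0.9.
Odds after that evidence = (1/2999) × 0.9 = 9/29990.
Target odds = 0.995/0.005 = 199.
Need 1.8ⁿ ≥ 199 ÷ (9/29990) = 5968010/9.
1.8²² ≈413043 falls short of 5968010/9 but 1.8²³ ≈743477 reaches it, so n = 23.

23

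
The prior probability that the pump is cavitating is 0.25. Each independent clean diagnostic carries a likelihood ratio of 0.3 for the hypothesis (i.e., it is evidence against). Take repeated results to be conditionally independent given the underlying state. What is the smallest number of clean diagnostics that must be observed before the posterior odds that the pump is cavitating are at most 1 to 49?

Prior odds: 0.25 ÷ 0.75 = 1/3.
Likelihood ratio per clean diagnostic = 0.3.
Target odds = 1/49.
Require 0.3ⁿ ≤ 1/49 ÷ (1/3) = 3/49.
0.3² = 0.09 is still above 3/49 but 0.3³ = 0.027 is at or below it, so n = 3.

3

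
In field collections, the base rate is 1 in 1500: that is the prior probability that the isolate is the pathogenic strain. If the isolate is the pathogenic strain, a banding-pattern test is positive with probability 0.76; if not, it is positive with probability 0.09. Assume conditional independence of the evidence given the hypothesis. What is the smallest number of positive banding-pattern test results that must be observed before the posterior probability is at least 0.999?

Prior odds: (1/1500) ÷ (1499/1500) = 1/1499.
Likelihood ratio of a positive = 0.76/0.09 = 76/9.
Target odds: 0.999 ÷ 0.001 = 999.
Need (1/1499) × (76/9)ⁿ ≥ 999, i.e. (76/9)ⁿ ≥ 1497501.
(76/9)⁶ ≈362599 falls short of 1497501 but (76/9)⁷ ≈3.06195e+06 reaches it, so n = 7.

7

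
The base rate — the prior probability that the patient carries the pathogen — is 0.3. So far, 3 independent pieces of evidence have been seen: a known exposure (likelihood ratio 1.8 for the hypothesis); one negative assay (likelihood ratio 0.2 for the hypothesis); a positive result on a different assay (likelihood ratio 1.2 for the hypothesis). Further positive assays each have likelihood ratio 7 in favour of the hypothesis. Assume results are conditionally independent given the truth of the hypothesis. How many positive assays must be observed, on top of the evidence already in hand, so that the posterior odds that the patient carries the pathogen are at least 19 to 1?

Prior odds = 0.3/0.7 = 3/7.
Combined Bayes factor of the evidence already in hand = 1.8 × 0.2 × 1.2 = 0.432.
Odds after that evidence = (3/7) × 0.432 = 162/875.
Target odds = 19.
Need 7ⁿ ≥ 19 ÷ (162/875) = 16625/162.
7² = 49 falls short of 16625/162 but 7³ = 343 reaches it, so n = 3.

3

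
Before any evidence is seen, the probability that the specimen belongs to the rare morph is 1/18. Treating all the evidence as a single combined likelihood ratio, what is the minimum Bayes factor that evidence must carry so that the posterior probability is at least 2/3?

Prior odds = (1/18)/(17/18) = 1/17.
Target odds = (2/3)/(1/3) = 2.
Required Bayes factor = 2 ÷ (1/17) = 34.

34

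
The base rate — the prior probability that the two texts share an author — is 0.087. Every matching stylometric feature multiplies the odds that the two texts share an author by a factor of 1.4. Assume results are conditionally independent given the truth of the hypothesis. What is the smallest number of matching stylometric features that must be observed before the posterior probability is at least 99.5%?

Prior odds: 0.087 ÷ 0.913 = 87/913.
Likelihood ratio per matching stylometric feature = 1.4.
Target odds: 0.995 ÷ 0.005 = 199.
Require 1.4ⁿ ≥ 199 ÷ (87/913) = 181687/87.
1.4²² ≈1639.9 falls short of 181687/87 but 1.4²³ ≈2295.86 reaches it, so n = 23.

23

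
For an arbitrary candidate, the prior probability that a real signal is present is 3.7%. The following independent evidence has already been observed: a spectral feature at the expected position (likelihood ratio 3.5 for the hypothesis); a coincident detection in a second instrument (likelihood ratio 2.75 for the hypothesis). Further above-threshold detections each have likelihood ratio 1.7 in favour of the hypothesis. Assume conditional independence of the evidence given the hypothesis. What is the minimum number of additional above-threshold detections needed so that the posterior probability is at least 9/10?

7

Prior odds = 0.037/0.963 = 37/963.
Combined Bayes factor of the evidence already in hand = 3.5 × 2.75 = 9.625.
Odds after that evidence = (37/963) × 9.625 = 2849/7704.
Target odds = 0.9/0.1 = 9.
Need 1.7ⁿ ≥ 9 ÷ (2849/7704) = 69336/2849.
1.7⁶ = 24137569/1000000 falls short of 69336/2849 but 1.7⁷ = 410338673/10000000 reaches it, so n = 7.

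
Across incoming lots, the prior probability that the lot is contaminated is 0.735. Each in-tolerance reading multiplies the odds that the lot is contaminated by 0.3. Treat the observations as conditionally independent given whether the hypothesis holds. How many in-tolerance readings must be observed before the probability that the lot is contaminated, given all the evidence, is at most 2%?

5

Prior odds = 0.735/0.265 = 147/53.
Likelihood ratio per in-tolerance reading = 0.3.
Target posterior odds = 0.02/0.98 = 1/49.
Require 0.3ⁿ ≤ 1/49 ÷ (147/53) = 53/7203.
0.3⁴ = 0.0081 is still above 53/7203 but 0.3⁵ = 243/100000 is at or below it, so n = 5.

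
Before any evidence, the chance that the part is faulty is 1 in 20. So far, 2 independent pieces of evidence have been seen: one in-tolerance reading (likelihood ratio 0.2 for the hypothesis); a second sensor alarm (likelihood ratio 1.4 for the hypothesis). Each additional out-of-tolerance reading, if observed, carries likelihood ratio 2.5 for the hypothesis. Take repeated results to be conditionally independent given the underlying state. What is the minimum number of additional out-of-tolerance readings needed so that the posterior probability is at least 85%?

7

Prior odds = 0.05/0.95 = 1/19.
Combined Bayes factor of the evidence already in hand = 0.2 × 1.4 = 0.28.
Odds after that evidence = (1/19) × 0.28 = 7/475.
Target odds = 0.85/0.15 = 17/3.
Need 2.5ⁿ ≥ 17/3 ÷ (7/475) = 8075/21.
2.5⁶ = 244.140625 falls short of 8075/21 but 2.5⁷ = 610.3515625 reaches it, so n = 7.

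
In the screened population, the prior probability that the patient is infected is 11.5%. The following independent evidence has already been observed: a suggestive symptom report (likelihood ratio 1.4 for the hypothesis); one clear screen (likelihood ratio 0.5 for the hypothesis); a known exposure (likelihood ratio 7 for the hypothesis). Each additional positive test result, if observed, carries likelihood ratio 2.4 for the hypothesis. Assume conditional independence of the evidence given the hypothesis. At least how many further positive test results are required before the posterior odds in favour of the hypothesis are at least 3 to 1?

2

Prior odds = 0.115/0.885 = 23/177.
Combined Bayes factor of the evidence already in hand = 1.4 × 0.5 × 7 = 4.9.
Odds after that evidence = (23/177) × 4.9 = 1127/1770.
Target odds = 3.
Need 2.4ⁿ ≥ 3 ÷ (1127/1770) = 5310/1127.
2.4¹ = 2.4 falls short of 5310/1127 but 2.4² = 5.76 reaches it, so n = 2.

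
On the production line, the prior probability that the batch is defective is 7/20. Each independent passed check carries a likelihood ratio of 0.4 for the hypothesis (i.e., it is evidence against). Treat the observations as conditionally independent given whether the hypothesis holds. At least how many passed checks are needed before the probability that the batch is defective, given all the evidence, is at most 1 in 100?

Prior odds: 0.35 ÷ 0.65 = 7/13.
Likelihood ratio per passed check = 0.4.
Target posterior odds = 0.01/0.99 = 1/99.
Need (7/13) × 0.4ⁿ ≤ 1/99, i.e. 0.4ⁿ ≤ 13/693.
0.4⁴ = 0.0256 is still above 13/693 but 0.4⁵ = 0.01024 is at or below it, so n = 5.

5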